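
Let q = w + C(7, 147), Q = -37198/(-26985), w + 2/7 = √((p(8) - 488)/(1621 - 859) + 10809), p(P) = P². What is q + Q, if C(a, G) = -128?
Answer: -3424592/26985 + √1568964477/381 ≈ -22.944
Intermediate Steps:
w = -2/7 + √1568964477/381 (w = -2/7 + √((8² - 488)/(1621 - 859) + 10809) = -2/7 + √((64 - 488)/762 + 10809) = -2/7 + √(-424*1/762 + 10809) = -2/7 + √(-212/381 + 10809) = -2/7 + √(4118017/381) = -2/7 + √1568964477/381 ≈ 103.68)
Q = 5314/3855 (Q = -37198*(-1/26985) = 5314/3855 ≈ 1.3785)
q = -898/7 + √1568964477/381 (q = (-2/7 + √1568964477/381) - 128 = -898/7 + √1568964477/381 ≈ -24.322)
q + Q = (-898/7 + √1568964477/381) + 5314/3855 = -3424592/26985 + √1568964477/381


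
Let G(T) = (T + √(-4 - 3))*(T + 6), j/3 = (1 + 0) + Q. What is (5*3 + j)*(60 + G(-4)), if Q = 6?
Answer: 1872 + 72*I*√7 ≈ 1872.0 + 190.49*I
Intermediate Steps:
j = 21 (j = 3*((1 + 0) + 6) = 3*(1 + 6) = 3*7 = 21)
G(T) = (6 + T)*(T + I*√7) (G(T) = (T + √(-7))*(6 + T) = (T + I*√7)*(6 + T) = (6 + T)*(T + I*√7))
(5*3 + j)*(60 + G(-4)) = (5*3 + 21)*(60 + ((-4)² + 6*(-4) + 6*I*√7 + I*(-4)*√7)) = (15 + 21)*(60 + (16 - 24 + 6*I*√7 - 4*I*√7)) = 36*(60 + (-8 + 2*I*√7)) = 36*(52 + 2*I*√7) = 1872 + 72*I*√7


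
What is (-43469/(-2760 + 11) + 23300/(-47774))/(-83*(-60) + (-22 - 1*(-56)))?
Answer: 1006318153/329246130082 ≈ 0.0030564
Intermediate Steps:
(-43469/(-2760 + 11) + 23300/(-47774))/(-83*(-60) + (-22 - 1*(-56))) = (-43469/(-2749) + 23300*(-1/47774))/(4980 + (-22 + 56)) = (-43469*(-1/2749) - 11650/23887)/(4980 + 34) = (43469/2749 - 11650/23887)/5014 = (1006318153/65665363)*(1/5014) = 1006318153/329246130082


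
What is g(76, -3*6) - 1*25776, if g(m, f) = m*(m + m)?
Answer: -14224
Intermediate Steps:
g(m, f) = 2*m² (g(m, f) = m*(2*m) = 2*m²)
g(76, -3*6) - 1*25776 = 2*76² - 1*25776 = 2*5776 - 25776 = 11552 - 25776 = -14224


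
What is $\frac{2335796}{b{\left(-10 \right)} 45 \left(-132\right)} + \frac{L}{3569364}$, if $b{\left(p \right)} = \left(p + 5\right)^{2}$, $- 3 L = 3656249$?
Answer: $- \frac{78873059993}{4907875500} \approx -16.071$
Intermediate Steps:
$L = - \frac{3656249}{3}$ ($L = \left(- \frac{1}{3}\right) 3656249 = - \frac{3656249}{3} \approx -1.2188 \cdot 10^{6}$)
$b{\left(p \right)} = \left(5 + p\right)^{2}$
$\frac{2335796}{b{\left(-10 \right)} 45 \left(-132\right)} + \frac{L}{3569364} = \frac{2335796}{\left(5 - 10\right)^{2} \cdot 45 \left(-132\right)} - \frac{3656249}{3 \cdot 3569364} = \frac{2335796}{\left(-5\right)^{2} \cdot 45 \left(-132\right)} - \frac{3656249}{10708092} = \frac{2335796}{25 \cdot 45 \left(-132\right)} - \frac{3656249}{10708092} = \frac{2335796}{1125 \left(-132\right)} - \frac{3656249}{10708092} = \frac{2335796}{-148500} - \frac{3656249}{10708092} = 2335796 \left(- \frac{1}{148500}\right) - \frac{3656249}{10708092} = - \frac{583949}{37125} - \frac{3656249}{10708092} = - \frac{78873059993}{4907875500}$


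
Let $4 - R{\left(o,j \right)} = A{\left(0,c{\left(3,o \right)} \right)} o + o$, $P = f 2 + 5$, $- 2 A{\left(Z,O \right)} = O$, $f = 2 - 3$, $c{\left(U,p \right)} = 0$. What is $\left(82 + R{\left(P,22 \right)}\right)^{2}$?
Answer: $6889$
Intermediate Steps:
$f = -1$
$A{\left(Z,O \right)} = - \frac{O}{2}$
$P = 3$ ($P = \left(-1\right) 2 + 5 = -2 + 5 = 3$)
$R{\left(o,j \right)} = 4 - o$ ($R{\left(o,j \right)} = 4 - \left(\left(- \frac{1}{2}\right) 0 o + o\right) = 4 - \left(0 o + o\right) = 4 - \left(0 + o\right) = 4 - o$)
$\left(82 + R{\left(P,22 \right)}\right)^{2} = \left(82 + \left(4 - 3\right)\right)^{2} = \left(82 + 1\right)^{2} = 83^{2} = 6889$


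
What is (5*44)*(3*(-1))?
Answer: -660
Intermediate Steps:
(5*44)*(3*(-1)) = 220*(-3) = -660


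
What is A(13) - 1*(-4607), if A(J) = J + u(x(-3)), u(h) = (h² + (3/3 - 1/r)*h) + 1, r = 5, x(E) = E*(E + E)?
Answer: 24797/5 ≈ 4959.4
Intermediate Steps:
x(E) = 2*E² (x(E) = E*(2*E) = 2*E²)
u(h) = 1 + h² + 4*h/5 (u(h) = (h² + (3/3 - 1/5)*h) + 1 = (h² + (3*(⅓) - 1*⅕)*h) + 1 = (h² + (1 - ⅕)*h) + 1 = (h² + 4*h/5) + 1 = 1 + h² + 4*h/5)
A(J) = 1697/5 + J (A(J) = J + (1 + (2*(-3)²)² + 4*(2*(-3)²)/5) = J + (1 + (2*9)² + 4*(2*9)/5) = J + (1 + 18² + (⅘)*18) = J + (1 + 324 + 72/5) = J + 1697/5 = 1697/5 + J)
A(13) - 1*(-4607) = (1697/5 + 13) - 1*(-4607) = 1762/5 + 4607 = 24797/5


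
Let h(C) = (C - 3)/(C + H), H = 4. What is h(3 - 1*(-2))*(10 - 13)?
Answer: -⅔ ≈ -0.66667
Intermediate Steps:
h(C) = (-3 + C)/(4 + C) (h(C) = (C - 3)/(C + 4) = (-3 + C)/(4 + C))
h(3 - 1*(-2))*(10 - 13) = ((-3 + (3 - 1*(-2)))/(4 + (3 - 1*(-2))))*(10 - 13) = ((-3 + (3 + 2))/(4 + (3 + 2)))*(-3) = ((-3 + 5)/(4 + 5))*(-3) = (2/9)*(-3) = -⅔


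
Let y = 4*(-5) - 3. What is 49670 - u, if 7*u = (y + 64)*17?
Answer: 346993/7 ≈ 49570.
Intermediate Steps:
y = -23 (y = -20 - 3 = -23)
u = 697/7 (u = ((-23 + 64)*17)/7 = (41*17)/7 = (⅐)*697 = 697/7 ≈ 99.571)
49670 - u = 49670 - 1*697/7 = 49670 - 697/7 = 346993/7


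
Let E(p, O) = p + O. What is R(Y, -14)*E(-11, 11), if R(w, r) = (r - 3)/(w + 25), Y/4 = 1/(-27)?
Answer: 0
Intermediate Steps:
Y = -4/27 (Y = 4/(-27) = 4*(-1/27) = -4/27 ≈ -0.14815)
E(p, O) = O + p
R(w, r) = (-3 + r)/(25 + w)
R(Y, -14)*E(-11, 11) = ((-3 - 14)/(25 - 4/27))*(11 - 11) = (-17/(671/27))*0 = ((27/671)*(-17))*0 = -459/671*0 = 0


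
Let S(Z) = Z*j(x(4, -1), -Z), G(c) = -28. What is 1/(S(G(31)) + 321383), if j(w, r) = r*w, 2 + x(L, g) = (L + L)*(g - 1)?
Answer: 1/335495 ≈ 2.9807e-6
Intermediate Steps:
x(L, g) = -2 + 2*L*(-1 + g) (x(L, g) = -2 + (L + L)*(g - 1) = -2 + (2*L)*(-1 + g) = -2 + 2*L*(-1 + g))
S(Z) = 18*Z² (S(Z) = Z*((-Z)*(-2 - 2*4 + 2*4*(-1))) = Z*((-Z)*(-2 - 8 - 8)) = Z*(-Z*(-18)) = Z*(18*Z) = 18*Z²)
1/(S(G(31)) + 321383) = 1/(18*(-28)² + 321383) = 1/(18*784 + 321383) = 1/(14112 + 321383) = 1/335495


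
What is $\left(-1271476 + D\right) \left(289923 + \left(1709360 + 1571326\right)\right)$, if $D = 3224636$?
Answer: $6973970674440$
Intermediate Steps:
$\left(-1271476 + D\right) \left(289923 + \left(1709360 + 1571326\right)\right) = \left(-1271476 + 3224636\right) \left(289923 + \left(1709360 + 1571326\right)\right) = 1953160 \left(289923 + 3280686\right) = 1953160 \cdot 3570609 = 6973970674440$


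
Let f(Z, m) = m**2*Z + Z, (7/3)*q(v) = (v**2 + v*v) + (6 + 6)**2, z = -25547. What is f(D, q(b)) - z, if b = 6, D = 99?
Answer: 42827150/49 ≈ 8.7402e+5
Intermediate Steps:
q(v) = 432/7 + 6*v**2/7 (q(v) = 3*((v**2 + v*v) + (6 + 6)**2)/7 = 3*((v**2 + v**2) + 12**2)/7 = 3*(2*v**2 + 144)/7 = 3*(144 + 2*v**2)/7 = 432/7 + 6*v**2/7)
f(Z, m) = Z + Z*m**2 (f(Z, m) = Z*m**2 + Z = Z + Z*m**2)
f(D, q(b)) - z = 99*(1 + (432/7 + (6/7)*6**2)**2) - 1*(-25547) = 99*(1 + (432/7 + (6/7)*36)**2) + 25547 = 99*(1 + (432/7 + 216/7)**2) + 25547 = 99*(1 + (648/7)**2) + 25547 = 99*(1 + 419904/49) + 25547 = 99*(419953/49) + 25547 = 41575347/49 + 25547 = 42827150/49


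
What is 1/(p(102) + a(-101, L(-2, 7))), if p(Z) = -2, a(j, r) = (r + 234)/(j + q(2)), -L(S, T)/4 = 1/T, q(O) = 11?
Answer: -315/1447 ≈ -0.21769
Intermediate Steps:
L(S, T) = -4/T
a(j, r) = (234 + r)/(11 + j) (a(j, r) = (r + 234)/(j + 11) = (234 + r)/(11 + j))
1/(p(102) + a(-101, L(-2, 7))) = 1/(-2 + (234 - 4/7)/(11 - 101)) = 1/(-2 + (234 - 4*1/7)/(-90)) = 1/(-2 - (234 - 4/7)/90) = 1/(-2 - 1/90*1634/7) = 1/(-2 - 817/315) = 1/(-1447/315) = -315/1447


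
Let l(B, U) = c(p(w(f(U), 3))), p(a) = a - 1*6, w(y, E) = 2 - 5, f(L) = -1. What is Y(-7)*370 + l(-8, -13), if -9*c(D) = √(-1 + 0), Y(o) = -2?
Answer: -740 - I/9 ≈ -740.0 - 0.11111*I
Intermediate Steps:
w(y, E) = -3
p(a) = -6 + a (p(a) = a - 6 = -6 + a)
c(D) = -I/9 (c(D) = -√(-1 + 0)/9 = -I/9)
l(B, U) = -I/9
Y(-7)*370 + l(-8, -13) = -2*370 - I/9 = -740 - I/9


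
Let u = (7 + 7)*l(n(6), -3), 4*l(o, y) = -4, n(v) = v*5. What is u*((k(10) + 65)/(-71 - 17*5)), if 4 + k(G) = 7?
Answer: 238/39 ≈ 6.1026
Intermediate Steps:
k(G) = 3 (k(G) = -4 + 7 = 3)
n(v) = 5*v
l(o, y) = -1 (l(o, y) = (¼)*(-4) = -1)
u = -14 (u = (7 + 7)*(-1) = 14*(-1) = -14)
u*((k(10) + 65)/(-71 - 17*5)) = -14*(3 + 65)/(-71 - 17*5) = -952/(-71 - 85) = -952/(-156) = -952*(-1)/156 = -14*(-17/39) = 238/39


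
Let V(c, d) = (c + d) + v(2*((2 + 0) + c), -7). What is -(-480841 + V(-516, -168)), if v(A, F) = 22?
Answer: 481503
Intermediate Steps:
V(c, d) = 22 + c + d (V(c, d) = (c + d) + 22 = 22 + c + d)
-(-480841 + V(-516, -168)) = -(-480841 + (22 - 516 - 168)) = -(-480841 - 662) = -1*(-481503) = 481503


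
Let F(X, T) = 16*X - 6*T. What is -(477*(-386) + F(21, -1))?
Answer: 183780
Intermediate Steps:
F(X, T) = -6*T + 16*X
-(477*(-386) + F(21, -1)) = -(477*(-386) + (-6*(-1) + 16*21)) = -(-184122 + (6 + 336)) = -(-184122 + 342) = -1*(-183780) = 183780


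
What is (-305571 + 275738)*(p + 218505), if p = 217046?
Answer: -12993792983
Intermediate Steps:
(-305571 + 275738)*(p + 218505) = (-305571 + 275738)*(217046 + 218505) = -29833*435551 = -12993792983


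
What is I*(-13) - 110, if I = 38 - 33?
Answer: -175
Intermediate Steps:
I = 5
I*(-13) - 110 = 5*(-13) - 110 = -65 - 110 = -175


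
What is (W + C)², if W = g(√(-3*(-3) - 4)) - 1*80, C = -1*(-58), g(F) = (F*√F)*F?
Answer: (-22 + 5*5^(¼))² ≈ 210.93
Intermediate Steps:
g(F) = F^(5/2) (g(F) = F^(3/2)*F = F^(5/2))
C = 58
W = -80 + 5*5^(¼) (W = (√(-3*(-3) - 4))^(5/2) - 1*80 = (√(9 - 4))^(5/2) - 80 = (√5)^(5/2) - 80 = 5*5^(¼) - 80 = -80 + 5*5^(¼) ≈ -72.523)
(W + C)² = ((-80 + 5*5^(¼)) + 58)² = (-22 + 5*5^(¼))²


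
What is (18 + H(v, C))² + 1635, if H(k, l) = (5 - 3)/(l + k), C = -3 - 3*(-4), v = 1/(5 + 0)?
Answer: 1040476/529 ≈ 1966.9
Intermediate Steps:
v = ⅕ (v = 1/5 = ⅕ ≈ 0.20000)
C = 9 (C = -3 + 12 = 9)
H(k, l) = 2/(k + l)
(18 + H(v, C))² + 1635 = (18 + 2/(⅕ + 9))² + 1635 = (18 + 2/(46/5))² + 1635 = (18 + 2*(5/46))² + 1635 = (18 + 5/23)² + 1635 = (419/23)² + 1635 = 175561/529 + 1635 = 1040476/529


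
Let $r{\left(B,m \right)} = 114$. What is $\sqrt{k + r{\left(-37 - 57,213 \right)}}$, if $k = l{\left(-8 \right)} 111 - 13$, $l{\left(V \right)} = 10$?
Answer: $\sqrt{1211} \approx 34.799$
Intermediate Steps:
$k = 1097$ ($k = 10 \cdot 111 - 13 = 1110 - 13 = 1097$)
$\sqrt{k + r{\left(-37 - 57,213 \right)}} = \sqrt{1097 + 114} = \sqrt{1211}$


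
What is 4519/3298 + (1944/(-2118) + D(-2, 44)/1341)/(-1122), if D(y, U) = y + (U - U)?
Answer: 70634908801/51519077082 ≈ 1.3710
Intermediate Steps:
D(y, U) = y (D(y, U) = y + 0 = y)
4519/3298 + (1944/(-2118) + D(-2, 44)/1341)/(-1122) = 4519/3298 + (1944/(-2118) - 2/1341)/(-1122) = 4519*(1/3298) + (1944*(-1/2118) - 2*1/1341)*(-1/1122) = 4519/3298 + (-324/353 - 2/1341)*(-1/1122) = 4519/3298 - 435190/473373*(-1/1122) = 4519/3298 + 217595/265562253 = 70634908801/51519077082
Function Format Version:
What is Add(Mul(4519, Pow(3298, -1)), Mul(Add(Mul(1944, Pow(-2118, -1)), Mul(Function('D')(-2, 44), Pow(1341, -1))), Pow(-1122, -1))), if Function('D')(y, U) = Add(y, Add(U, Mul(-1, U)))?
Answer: Rational(70634908801, 51519077082) ≈ 1.3710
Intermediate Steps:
Function('D')(y, U) = y (Function('D')(y, U) = Add(y, 0) = y)
Add(Mul(4519, Pow(3298, -1)), Mul(Add(Mul(1944, Pow(-2118, -1)), Mul(Function('D')(-2, 44), Pow(1341, -1))), Pow(-1122, -1))) = Add(Mul(4519, Pow(3298, -1)), Mul(Add(Mul(1944, Pow(-2118, -1)), Mul(-2, Pow(1341, -1))), Pow(-1122, -1))) = Add(Mul(4519, Rational(1, 3298)), Mul(Add(Mul(1944, Rational(-1, 2118)), Mul(-2, Rational(1, 1341))), Rational(-1, 1122))) = Add(Rational(4519, 3298), Mul(Add(Rational(-324, 353), Rational(-2, 1341)), Rational(-1, 1122))) = Add(Rational(4519, 3298), Mul(Rational(-435190, 473373), Rational(-1, 1122))) = Add(Rational(4519, 3298), Rational(217595, 265562253)) = Rational(70634908801, 51519077082)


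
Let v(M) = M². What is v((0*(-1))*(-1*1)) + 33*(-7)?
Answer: -231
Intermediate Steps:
v((0*(-1))*(-1*1)) + 33*(-7) = ((0*(-1))*(-1*1))² + 33*(-7) = (0*(-1))² - 231 = 0² - 231 = 0 - 231 = -231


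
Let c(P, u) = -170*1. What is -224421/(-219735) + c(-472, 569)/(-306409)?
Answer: 22933989713/22442927205 ≈ 1.0219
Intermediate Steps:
c(P, u) = -170
-224421/(-219735) + c(-472, 569)/(-306409) = -224421/(-219735) - 170/(-306409) = -224421*(-1/219735) - 170*(-1/306409) = 74807/73245 + 170/306409 = 22933989713/22442927205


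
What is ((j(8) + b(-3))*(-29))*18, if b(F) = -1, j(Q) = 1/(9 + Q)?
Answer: 8352/17 ≈ 491.29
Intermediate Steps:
((j(8) + b(-3))*(-29))*18 = ((1/(9 + 8) - 1)*(-29))*18 = ((1/17 - 1)*(-29))*18 = -16/17*(-29)*18 = (464/17)*18 = 8352/17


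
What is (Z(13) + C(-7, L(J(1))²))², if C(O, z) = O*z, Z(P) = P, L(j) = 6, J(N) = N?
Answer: 57121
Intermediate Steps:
(Z(13) + C(-7, L(J(1))²))² = (13 - 7*6²)² = (13 - 7*36)² = (13 - 252)² = (-239)² = 57121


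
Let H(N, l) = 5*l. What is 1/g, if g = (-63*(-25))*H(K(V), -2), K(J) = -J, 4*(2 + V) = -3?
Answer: -1/15750 ≈ -6.3492e-5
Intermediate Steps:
V = -11/4 (V = -2 + (1/4)*(-3) = -2 - 3/4 = -11/4 ≈ -2.7500)
g = -15750 (g = (-63*(-25))*(5*(-2)) = 1575*(-10) = -15750)
1/g = 1/(-15750) = -1/15750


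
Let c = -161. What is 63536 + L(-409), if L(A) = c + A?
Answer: 62966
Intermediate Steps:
L(A) = -161 + A
63536 + L(-409) = 63536 + (-161 - 409) = 63536 - 570 = 62966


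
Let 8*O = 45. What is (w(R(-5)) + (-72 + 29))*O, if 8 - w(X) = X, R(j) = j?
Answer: -675/4 ≈ -168.75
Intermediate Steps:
O = 45/8 (O = (⅛)*45 = 45/8 ≈ 5.6250)
w(X) = 8 - X
(w(R(-5)) + (-72 + 29))*O = ((8 - 1*(-5)) + (-72 + 29))*(45/8) = ((8 + 5) - 43)*(45/8) = (13 - 43)*(45/8) = -30*45/8 = -675/4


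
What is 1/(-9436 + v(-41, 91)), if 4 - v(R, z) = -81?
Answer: -1/9351 ≈ -0.00010694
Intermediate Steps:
v(R, z) = 85 (v(R, z) = 4 - 1*(-81) = 4 + 81 = 85)
1/(-9436 + v(-41, 91)) = 1/(-9436 + 85) = 1/(-9351) = -1/9351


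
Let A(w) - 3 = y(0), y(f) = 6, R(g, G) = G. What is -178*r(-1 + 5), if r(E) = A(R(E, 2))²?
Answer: -14418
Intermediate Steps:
A(w) = 9 (A(w) = 3 + 6 = 9)
r(E) = 81 (r(E) = 9² = 81)
-178*r(-1 + 5) = -178*81 = -14418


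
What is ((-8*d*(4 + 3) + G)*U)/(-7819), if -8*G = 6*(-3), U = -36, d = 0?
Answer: 81/7819 ≈ 0.010359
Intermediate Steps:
G = 9/4 (G = -3*(-3)/4 = -⅛*(-18) = 9/4 ≈ 2.2500)
((-8*d*(4 + 3) + G)*U)/(-7819) = ((-0*(4 + 3) + 9/4)*(-36))/(-7819) = ((-0*7 + 9/4)*(-36))*(-1/7819) = ((-8*0 + 9/4)*(-36))*(-1/7819) = ((0 + 9/4)*(-36))*(-1/7819) = ((9/4)*(-36))*(-1/7819) = -81*(-1/7819) = 81/7819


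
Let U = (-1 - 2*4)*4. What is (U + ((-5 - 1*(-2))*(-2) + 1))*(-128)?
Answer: 3712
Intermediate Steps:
U = -36 (U = (-1 - 8)*4 = -9*4 = -36)
(U + ((-5 - 1*(-2))*(-2) + 1))*(-128) = (-36 + ((-5 - 1*(-2))*(-2) + 1))*(-128) = (-36 + ((-5 + 2)*(-2) + 1))*(-128) = (-36 + (-3*(-2) + 1))*(-128) = (-36 + (6 + 1))*(-128) = (-36 + 7)*(-128) = -29*(-128) = 3712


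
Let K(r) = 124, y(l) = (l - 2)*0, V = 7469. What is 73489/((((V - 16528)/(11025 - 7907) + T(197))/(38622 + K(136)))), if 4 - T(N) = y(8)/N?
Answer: 8878208147692/3413 ≈ 2.6013e+9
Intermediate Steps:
y(l) = 0 (y(l) = (-2 + l)*0 = 0)
T(N) = 4 (T(N) = 4 - 0/N = 4 - 1*0 = 4 + 0 = 4)
73489/((((V - 16528)/(11025 - 7907) + T(197))/(38622 + K(136)))) = 73489/((((7469 - 16528)/(11025 - 7907) + 4)/(38622 + 124))) = 73489/(((-9059/3118 + 4)/38746)) = 73489/(((-9059*1/3118 + 4)*(1/38746))) = 73489/(((-9059/3118 + 4)*(1/38746))) = 73489/(((3413/3118)*(1/38746))) = 73489/(3413/120810028) = 73489*(120810028/3413) = 8878208147692/3413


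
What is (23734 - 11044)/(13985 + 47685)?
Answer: 1269/6167 ≈ 0.20577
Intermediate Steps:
(23734 - 11044)/(13985 + 47685) = 12690/61670 = 12690*(1/61670) = 1269/6167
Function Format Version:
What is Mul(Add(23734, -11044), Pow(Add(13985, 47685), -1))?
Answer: Rational(1269, 6167) ≈ 0.20577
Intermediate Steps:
Mul(Add(23734, -11044), Pow(Add(13985, 47685), -1)) = Mul(12690, Pow(61670, -1)) = Mul(12690, Rational(1, 61670)) = Rational(1269, 6167)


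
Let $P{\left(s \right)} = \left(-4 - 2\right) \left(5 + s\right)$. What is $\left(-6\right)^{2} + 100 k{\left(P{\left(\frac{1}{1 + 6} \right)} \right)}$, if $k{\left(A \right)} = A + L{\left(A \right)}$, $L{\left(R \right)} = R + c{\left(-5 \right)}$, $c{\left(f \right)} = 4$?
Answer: $- \frac{40148}{7} \approx -5735.4$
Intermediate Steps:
$P{\left(s \right)} = -30 - 6 s$ ($P{\left(s \right)} = - 6 \left(5 + s\right) = -30 - 6 s$)
$L{\left(R \right)} = 4 + R$ ($L{\left(R \right)} = R + 4 = 4 + R$)
$k{\left(A \right)} = 4 + 2 A$ ($k{\left(A \right)} = A + \left(4 + A\right) = 4 + 2 A$)
$\left(-6\right)^{2} + 100 k{\left(P{\left(\frac{1}{1 + 6} \right)} \right)} = \left(-6\right)^{2} + 100 \left(4 + 2 \left(-30 - \frac{6}{1 + 6}\right)\right) = 36 + 100 \left(4 + 2 \left(-30 - \frac{6}{7}\right)\right) = 36 + 100 \left(4 + 2 \left(- \frac{216}{7}\right)\right) = 36 + 100 \left(4 - \frac{432}{7}\right) = 36 + 100 \left(- \frac{404}{7}\right) = 36 - \frac{40400}{7} = - \frac{40148}{7}$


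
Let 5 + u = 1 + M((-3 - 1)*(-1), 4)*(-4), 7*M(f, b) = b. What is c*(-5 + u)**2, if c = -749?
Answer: -667787/7 ≈ -95398.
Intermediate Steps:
M(f, b) = b/7
u = -44/7 (u = -5 + (1 + ((1/7)*4)*(-4)) = -5 + (1 + (4/7)*(-4)) = -5 + (1 - 16/7) = -5 - 9/7 = -44/7 ≈ -6.2857)
c*(-5 + u)**2 = -749*(-5 - 44/7)**2 = -749*(-79/7)**2 = -749*6241/49 = -667787/7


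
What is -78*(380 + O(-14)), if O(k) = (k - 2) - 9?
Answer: -27690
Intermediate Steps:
O(k) = -11 + k (O(k) = (-2 + k) - 9 = -11 + k)
-78*(380 + O(-14)) = -78*(380 + (-11 - 14)) = -78*(380 - 25) = -78*355 = -27690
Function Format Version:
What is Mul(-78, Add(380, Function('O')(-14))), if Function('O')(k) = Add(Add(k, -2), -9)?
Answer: -27690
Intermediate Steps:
Function('O')(k) = Add(-11, k) (Function('O')(k) = Add(Add(-2, k), -9) = Add(-11, k))
Mul(-78, Add(380, Function('O')(-14))) = Mul(-78, Add(380, Add(-11, -14))) = Mul(-78, Add(380, -25)) = Mul(-78, 355) = -27690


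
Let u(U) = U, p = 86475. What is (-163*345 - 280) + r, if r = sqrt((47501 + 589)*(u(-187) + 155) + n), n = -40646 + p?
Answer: -56515 + I*sqrt(1493051) ≈ -56515.0 + 1221.9*I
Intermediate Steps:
n = 45829 (n = -40646 + 86475 = 45829)
r = I*sqrt(1493051) (r = sqrt((47501 + 589)*(-187 + 155) + 45829) = sqrt(48090*(-32) + 45829) = sqrt(-1538880 + 45829) = sqrt(-1493051) = I*sqrt(1493051) ≈ 1221.9*I)
(-163*345 - 280) + r = (-163*345 - 280) + I*sqrt(1493051) = (-56235 - 280) + I*sqrt(1493051) = -56515 + I*sqrt(1493051)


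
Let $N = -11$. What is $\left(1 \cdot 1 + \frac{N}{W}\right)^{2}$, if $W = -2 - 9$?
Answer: $4$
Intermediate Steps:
$W = -11$ ($W = -2 - 9 = -11$)
$\left(1 \cdot 1 + \frac{N}{W}\right)^{2} = \left(1 \cdot 1 - \frac{11}{-11}\right)^{2} = \left(1 - -1\right)^{2} = \left(1 + 1\right)^{2} = 2^{2} = 4$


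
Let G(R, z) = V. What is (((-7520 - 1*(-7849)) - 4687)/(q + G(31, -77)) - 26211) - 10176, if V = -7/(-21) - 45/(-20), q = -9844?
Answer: -4297143243/118097 ≈ -36387.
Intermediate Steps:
V = 31/12 (V = -7*(-1/21) - 45*(-1/20) = ⅓ + 9/4 = 31/12 ≈ 2.5833)
G(R, z) = 31/12
(((-7520 - 1*(-7849)) - 4687)/(q + G(31, -77)) - 26211) - 10176 = (((-7520 - 1*(-7849)) - 4687)/(-9844 + 31/12) - 26211) - 10176 = (((-7520 + 7849) - 4687)/(-118097/12) - 26211) - 10176 = ((329 - 4687)*(-12/118097) - 26211) - 10176 = (-4358*(-12/118097) - 26211) - 10176 = (52296/118097 - 26211) - 10176 = -3095388171/118097 - 10176 = -4297143243/118097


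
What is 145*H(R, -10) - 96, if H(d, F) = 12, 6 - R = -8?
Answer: 1644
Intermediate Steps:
R = 14 (R = 6 - 1*(-8) = 6 + 8 = 14)
145*H(R, -10) - 96 = 145*12 - 96 = 1740 - 96 = 1644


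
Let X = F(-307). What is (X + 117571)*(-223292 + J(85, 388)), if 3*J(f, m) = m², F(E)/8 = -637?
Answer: -58411866700/3 ≈ -1.9471e+10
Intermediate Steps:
F(E) = -5096 (F(E) = 8*(-637) = -5096)
J(f, m) = m²/3
X = -5096
(X + 117571)*(-223292 + J(85, 388)) = (-5096 + 117571)*(-223292 + (⅓)*388²) = 112475*(-223292 + (⅓)*150544) = 112475*(-223292 + 150544/3) = 112475*(-519332/3) = -58411866700/3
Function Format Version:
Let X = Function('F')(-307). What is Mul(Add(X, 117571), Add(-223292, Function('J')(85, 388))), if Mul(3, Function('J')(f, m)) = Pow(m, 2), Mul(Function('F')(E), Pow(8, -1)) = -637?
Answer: Rational(-58411866700, 3) ≈ -1.9471e+10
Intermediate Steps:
Function('F')(E) = -5096 (Function('F')(E) = Mul(8, -637) = -5096)
Function('J')(f, m) = Mul(Rational(1, 3), Pow(m, 2))
X = -5096
Mul(Add(X, 117571), Add(-223292, Function('J')(85, 388))) = Mul(Add(-5096, 117571), Add(-223292, Mul(Rational(1, 3), Pow(388, 2)))) = Mul(112475, Add(-223292, Mul(Rational(1, 3), 150544))) = Mul(112475, Add(-223292, Rational(150544, 3))) = Mul(112475, Rational(-519332, 3)) = Rational(-58411866700, 3)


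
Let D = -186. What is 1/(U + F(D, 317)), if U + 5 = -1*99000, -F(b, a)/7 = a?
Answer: -1/101224 ≈ -9.8791e-6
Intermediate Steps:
F(b, a) = -7*a
U = -99005 (U = -5 - 1*99000 = -5 - 99000 = -99005)
1/(U + F(D, 317)) = 1/(-99005 - 7*317) = 1/(-99005 - 2219) = 1/(-101224) = -1/101224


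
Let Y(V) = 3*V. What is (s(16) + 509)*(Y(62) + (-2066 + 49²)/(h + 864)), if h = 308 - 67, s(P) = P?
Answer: 21615825/221 ≈ 97809.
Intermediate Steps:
h = 241
(s(16) + 509)*(Y(62) + (-2066 + 49²)/(h + 864)) = (16 + 509)*(3*62 + (-2066 + 49²)/(241 + 864)) = 525*(186 + (-2066 + 2401)/1105) = 525*(186 + 335*(1/1105)) = 525*(186 + 67/221) = 525*(41173/221) = 21615825/221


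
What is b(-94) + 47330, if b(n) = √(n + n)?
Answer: 47330 + 2*I*√47 ≈ 47330.0 + 13.711*I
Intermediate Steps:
b(n) = √2*√n (b(n) = √(2*n) = √2*√n)
b(-94) + 47330 = √2*√(-94) + 47330 = √2*(I*√94) + 47330 = 2*I*√47 + 47330 = 47330 + 2*I*√47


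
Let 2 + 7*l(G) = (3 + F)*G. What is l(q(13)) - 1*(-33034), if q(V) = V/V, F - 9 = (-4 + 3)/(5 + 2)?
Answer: 1618735/49 ≈ 33035.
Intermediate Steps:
F = 62/7 (F = 9 + (-4 + 3)/(5 + 2) = 9 - 1/7 = 9 - 1*⅐ = 9 - ⅐ = 62/7 ≈ 8.8571)
q(V) = 1
l(G) = -2/7 + 83*G/49 (l(G) = -2/7 + ((3 + 62/7)*G)/7 = -2/7 + (83*G/7)/7 = -2/7 + 83*G/49)
l(q(13)) - 1*(-33034) = (-2/7 + (83/49)*1) - 1*(-33034) = (-2/7 + 83/49) + 33034 = 69/49 + 33034 = 1618735/49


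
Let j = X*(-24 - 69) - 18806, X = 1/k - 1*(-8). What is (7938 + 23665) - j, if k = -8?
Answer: 409131/8 ≈ 51141.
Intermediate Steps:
X = 63/8 (X = 1/(-8) - 1*(-8) = -1/8 + 8 = 63/8 ≈ 7.8750)
j = -156307/8 (j = 63*(-24 - 69)/8 - 18806 = (63/8)*(-93) - 18806 = -5859/8 - 18806 = -156307/8 ≈ -19538.)
(7938 + 23665) - j = (7938 + 23665) - 1*(-156307/8) = 31603 + 156307/8 = 409131/8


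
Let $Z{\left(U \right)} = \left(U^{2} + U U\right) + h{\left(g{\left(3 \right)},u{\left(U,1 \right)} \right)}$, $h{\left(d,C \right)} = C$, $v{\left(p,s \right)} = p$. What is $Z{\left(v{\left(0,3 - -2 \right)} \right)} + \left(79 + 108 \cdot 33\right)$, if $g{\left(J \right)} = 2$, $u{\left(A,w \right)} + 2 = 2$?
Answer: $3643$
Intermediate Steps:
$u{\left(A,w \right)} = 0$ ($u{\left(A,w \right)} = -2 + 2 = 0$)
$Z{\left(U \right)} = 2 U^{2}$ ($Z{\left(U \right)} = \left(U^{2} + U U\right) + 0 = \left(U^{2} + U^{2}\right) + 0 = 2 U^{2} + 0 = 2 U^{2}$)
$Z{\left(v{\left(0,3 - -2 \right)} \right)} + \left(79 + 108 \cdot 33\right) = 2 \cdot 0^{2} + \left(79 + 108 \cdot 33\right) = 2 \cdot 0 + \left(79 + 3564\right) = 0 + 3643 = 3643$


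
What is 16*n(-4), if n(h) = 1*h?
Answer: -64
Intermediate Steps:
n(h) = h
16*n(-4) = 16*(-4) = -64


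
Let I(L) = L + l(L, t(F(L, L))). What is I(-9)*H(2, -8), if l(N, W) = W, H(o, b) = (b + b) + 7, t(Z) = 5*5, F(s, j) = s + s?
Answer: -144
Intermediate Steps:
F(s, j) = 2*s
t(Z) = 25
H(o, b) = 7 + 2*b (H(o, b) = 2*b + 7 = 7 + 2*b)
I(L) = 25 + L (I(L) = L + 25 = 25 + L)
I(-9)*H(2, -8) = (25 - 9)*(7 + 2*(-8)) = 16*(7 - 16) = 16*(-9) = -144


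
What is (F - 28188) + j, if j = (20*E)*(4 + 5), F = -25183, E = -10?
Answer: -55171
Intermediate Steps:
j = -1800 (j = (20*(-10))*(4 + 5) = -200*9 = -1800)
(F - 28188) + j = (-25183 - 28188) - 1800 = -53371 - 1800 = -55171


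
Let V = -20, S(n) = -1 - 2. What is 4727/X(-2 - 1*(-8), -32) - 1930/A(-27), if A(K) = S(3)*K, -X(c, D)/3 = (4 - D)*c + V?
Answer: -505909/15876 ≈ -31.866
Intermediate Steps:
S(n) = -3
X(c, D) = 60 - 3*c*(4 - D) (X(c, D) = -3*((4 - D)*c - 20) = -3*(c*(4 - D) - 20) = -3*(-20 + c*(4 - D)) = 60 - 3*c*(4 - D))
A(K) = -3*K
4727/X(-2 - 1*(-8), -32) - 1930/A(-27) = 4727/(60 - 12*(-2 - 1*(-8)) + 3*(-32)*(-2 - 1*(-8))) - 1930/((-3*(-27))) = 4727/(60 - 12*(-2 + 8) + 3*(-32)*(-2 + 8)) - 1930/81 = 4727/(60 - 12*6 + 3*(-32)*6) - 1930*1/81 = 4727/(60 - 72 - 576) - 1930/81 = 4727/(-588) - 1930/81 = 4727*(-1/588) - 1930/81 = -4727/588 - 1930/81 = -505909/15876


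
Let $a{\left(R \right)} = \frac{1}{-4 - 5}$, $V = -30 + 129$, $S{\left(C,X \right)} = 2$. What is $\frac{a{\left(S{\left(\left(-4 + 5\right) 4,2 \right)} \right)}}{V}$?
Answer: $- \frac{1}{891} \approx -0.0011223$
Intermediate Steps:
$V = 99$
$a{\left(R \right)} = - \frac{1}{9}$ ($a{\left(R \right)} = \frac{1}{-9} = - \frac{1}{9}$)
$\frac{a{\left(S{\left(\left(-4 + 5\right) 4,2 \right)} \right)}}{V} = \frac{1}{99} \left(- \frac{1}{9}\right) = - \frac{1}{891}$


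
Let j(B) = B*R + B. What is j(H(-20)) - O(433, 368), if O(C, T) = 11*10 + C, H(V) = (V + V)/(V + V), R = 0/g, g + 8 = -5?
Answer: -542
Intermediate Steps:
g = -13 (g = -8 - 5 = -13)
R = 0 (R = 0/(-13) = 0*(-1/13) = 0)
H(V) = 1 (H(V) = (2*V)/((2*V)) = (2*V)*(1/(2*V)) = 1)
j(B) = B (j(B) = B*0 + B = 0 + B = B)
O(C, T) = 110 + C
j(H(-20)) - O(433, 368) = 1 - (110 + 433) = 1 - 1*543 = 1 - 543 = -542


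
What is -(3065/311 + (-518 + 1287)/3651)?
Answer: -11429474/1135461 ≈ -10.066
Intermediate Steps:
-(3065/311 + (-518 + 1287)/3651) = -(3065*(1/311) + 769*(1/3651)) = -(3065/311 + 769/3651) = -1*11429474/1135461 = -11429474/1135461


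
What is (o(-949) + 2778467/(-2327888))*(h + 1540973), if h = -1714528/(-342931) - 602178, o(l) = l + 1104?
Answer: 115270038132578334429/798304959728 ≈ 1.4439e+8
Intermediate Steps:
o(l) = 1104 + l
h = -206503789190/342931 (h = -1714528*(-1/342931) - 602178 = 1714528/342931 - 602178 = -206503789190/342931 ≈ -6.0217e+5)
(o(-949) + 2778467/(-2327888))*(h + 1540973) = ((1104 - 949) + 2778467/(-2327888))*(-206503789190/342931 + 1540973) = (155 + 2778467*(-1/2327888))*(321943622673/342931) = (155 - 2778467/2327888)*(321943622673/342931) = (358044173/2327888)*(321943622673/342931) = 115270038132578334429/798304959728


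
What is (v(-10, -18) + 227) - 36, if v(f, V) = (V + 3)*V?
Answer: 461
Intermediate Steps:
v(f, V) = V*(3 + V) (v(f, V) = (3 + V)*V = V*(3 + V))
(v(-10, -18) + 227) - 36 = (-18*(3 - 18) + 227) - 36 = (-18*(-15) + 227) - 36 = (270 + 227) - 36 = 497 - 36 = 461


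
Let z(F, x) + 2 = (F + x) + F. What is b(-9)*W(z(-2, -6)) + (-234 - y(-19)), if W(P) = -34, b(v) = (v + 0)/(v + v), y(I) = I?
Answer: -232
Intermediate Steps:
z(F, x) = -2 + x + 2*F (z(F, x) = -2 + ((F + x) + F) = -2 + (x + 2*F) = -2 + x + 2*F)
b(v) = ½ (b(v) = v/((2*v)) = v*(1/(2*v)) = ½)
b(-9)*W(z(-2, -6)) + (-234 - y(-19)) = (½)*(-34) + (-234 - 1*(-19)) = -17 + (-234 + 19) = -17 - 215 = -232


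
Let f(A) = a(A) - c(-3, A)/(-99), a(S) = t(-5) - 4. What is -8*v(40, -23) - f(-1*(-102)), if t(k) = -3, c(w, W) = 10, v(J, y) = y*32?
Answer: 583595/99 ≈ 5894.9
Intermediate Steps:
v(J, y) = 32*y
a(S) = -7 (a(S) = -3 - 4 = -7)
f(A) = -683/99 (f(A) = -7 - 10/(-99) = -7 - 10*(-1)/99 = -7 - 1*(-10/99) = -7 + 10/99 = -683/99)
-8*v(40, -23) - f(-1*(-102)) = -256*(-23) - 1*(-683/99) = -8*(-736) + 683/99 = 5888 + 683/99 = 583595/99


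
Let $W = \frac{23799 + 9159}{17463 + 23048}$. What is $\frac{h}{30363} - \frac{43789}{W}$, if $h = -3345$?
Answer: $- \frac{17954044815829}{333567918} \approx -53824.0$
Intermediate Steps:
$W = \frac{32958}{40511} \approx 0.81356$
$\frac{h}{30363} - \frac{43789}{W} = - \frac{3345}{30363} - \frac{43789}{\frac{32958}{40511}} = \left(-3345\right) \frac{1}{30363} - \frac{1773936179}{32958} = - \frac{1115}{10121} - \frac{1773936179}{32958} = - \frac{17954044815829}{333567918}$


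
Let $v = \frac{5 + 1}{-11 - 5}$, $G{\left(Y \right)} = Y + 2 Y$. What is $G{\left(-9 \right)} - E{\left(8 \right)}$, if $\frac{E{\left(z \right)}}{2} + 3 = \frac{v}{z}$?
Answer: $- \frac{669}{32} \approx -20.906$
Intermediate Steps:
$G{\left(Y \right)} = 3 Y$
$v = - \frac{3}{8}$ ($v = \frac{6}{-16} = 6 \left(- \frac{1}{16}\right) = - \frac{3}{8} \approx -0.375$)
$E{\left(z \right)} = -6 - \frac{3}{4 z}$ ($E{\left(z \right)} = -6 + 2 \left(- \frac{3}{8 z}\right) = -6 - \frac{3}{4 z}$)
$G{\left(-9 \right)} - E{\left(8 \right)} = 3 \left(-9\right) - \left(-6 - \frac{3}{4 \cdot 8}\right) = -27 - \left(-6 - \frac{3}{32}\right) = -27 - - \frac{195}{32} = -27 + \frac{195}{32} = - \frac{669}{32}$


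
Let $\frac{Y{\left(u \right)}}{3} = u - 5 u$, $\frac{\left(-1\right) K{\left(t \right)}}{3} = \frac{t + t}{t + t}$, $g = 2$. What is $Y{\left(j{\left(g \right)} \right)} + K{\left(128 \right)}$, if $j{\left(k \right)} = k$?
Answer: $-27$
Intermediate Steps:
$K{\left(t \right)} = -3$ ($K{\left(t \right)} = - 3 \frac{t + t}{t + t} = - 3 \frac{2 t}{2 t} = - 3 \cdot 2 t \frac{1}{2 t} = \left(-3\right) 1 = -3$)
$Y{\left(u \right)} = - 12 u$ ($Y{\left(u \right)} = 3 \left(u - 5 u\right) = 3 \left(- 4 u\right) = - 12 u$)
$Y{\left(j{\left(g \right)} \right)} + K{\left(128 \right)} = \left(-12\right) 2 - 3 = -24 - 3 = -27$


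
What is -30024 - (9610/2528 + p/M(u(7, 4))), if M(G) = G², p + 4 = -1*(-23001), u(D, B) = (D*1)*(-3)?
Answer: -16767285389/557424 ≈ -30080.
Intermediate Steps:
u(D, B) = -3*D (u(D, B) = D*(-3) = -3*D)
p = 22997 (p = -4 - 1*(-23001) = -4 + 23001 = 22997)
-30024 - (9610/2528 + p/M(u(7, 4))) = -30024 - (9610/2528 + 22997/((-3*7)²)) = -30024 - (9610*(1/2528) + 22997/((-21)²)) = -30024 - (4805/1264 + 22997/441) = -30024 - 1*31187213/557424 = -30024 - 31187213/557424 = -16767285389/557424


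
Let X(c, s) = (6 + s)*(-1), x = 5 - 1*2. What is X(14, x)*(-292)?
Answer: 2628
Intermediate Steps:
x = 3 (x = 5 - 2 = 3)
X(c, s) = -6 - s
X(14, x)*(-292) = (-6 - 1*3)*(-292) = (-6 - 3)*(-292) = -9*(-292) = 2628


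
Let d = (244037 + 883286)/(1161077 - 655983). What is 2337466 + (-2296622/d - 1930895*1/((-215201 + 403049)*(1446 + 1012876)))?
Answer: 281057263154551619304715/214798274546087088 ≈ 1.3085e+6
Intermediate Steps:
d = 1127323/505094 ≈ 2.2319
2337466 + (-2296622/d - 1930895*1/((-215201 + 403049)*(1446 + 1012876))) = 2337466 + (-2296622/1127323/505094 - 1930895*1/((-215201 + 403049)*(1446 + 1012876))) = 2337466 + (-2296622*505094/1127323 - 1930895/(1014322*187848)) = 2337466 + (-1160009992468/1127323 - 1930895/190538359056) = 2337466 - 221026400455592381934293/214798274546087088 = 281057263154551619304715/214798274546087088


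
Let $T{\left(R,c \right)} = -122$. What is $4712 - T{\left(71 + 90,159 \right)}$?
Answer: $4834$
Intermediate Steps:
$4712 - T{\left(71 + 90,159 \right)} = 4712 - -122 = 4712 + 122 = 4834$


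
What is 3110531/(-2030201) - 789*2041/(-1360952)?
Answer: -963951235363/2763006111352 ≈ -0.34888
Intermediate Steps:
3110531/(-2030201) - 789*2041/(-1360952) = 3110531*(-1/2030201) - 1610349*(-1/1360952) = -3110531/2030201 + 1610349/1360952 = -963951235363/2763006111352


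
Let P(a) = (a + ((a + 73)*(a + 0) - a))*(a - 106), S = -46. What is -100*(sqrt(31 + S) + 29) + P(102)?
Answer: -74300 - 100*I*sqrt(15) ≈ -74300.0 - 387.3*I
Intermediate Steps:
P(a) = a*(-106 + a)*(73 + a) (P(a) = (a + ((73 + a)*a - a))*(-106 + a) = (a + (a*(73 + a) - a))*(-106 + a) = (a + (-a + a*(73 + a)))*(-106 + a) = (a*(73 + a))*(-106 + a) = a*(-106 + a)*(73 + a))
-100*(sqrt(31 + S) + 29) + P(102) = -100*(sqrt(31 - 46) + 29) + 102*(-7738 + 102**2 - 33*102) = -100*(sqrt(-15) + 29) + 102*(-7738 + 10404 - 3366) = -100*(I*sqrt(15) + 29) + 102*(-700) = -100*(29 + I*sqrt(15)) - 71400 = (-2900 - 100*I*sqrt(15)) - 71400 = -74300 - 100*I*sqrt(15)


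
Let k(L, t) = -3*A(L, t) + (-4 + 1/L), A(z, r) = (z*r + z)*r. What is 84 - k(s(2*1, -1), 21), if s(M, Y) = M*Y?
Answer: -5367/2 ≈ -2683.5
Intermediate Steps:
A(z, r) = r*(z + r*z) (A(z, r) = (r*z + z)*r = (z + r*z)*r = r*(z + r*z))
k(L, t) = -4 + 1/L - 3*L*t*(1 + t) (k(L, t) = -3*t*L*(1 + t) + (-4 + 1/L) = -3*L*t*(1 + t) + (-4 + 1/L) = -4 + 1/L - 3*L*t*(1 + t))
84 - k(s(2*1, -1), 21) = 84 - (1 - (2*1)*(-1)*(4 + 3*((2*1)*(-1))*21*(1 + 21)))/((2*1)*(-1)) = 84 - (1 - 2*(-1)*(4 + 3*(2*(-1))*21*22))/(2*(-1)) = 84 - (1 - 1*(-2)*(4 + 3*(-2)*21*22))/(-2) = 84 - (-1)*(1 - 1*(-2)*(4 - 2772))/2 = 84 - (-1)*(1 - 1*(-2)*(-2768))/2 = 84 - (-1)*(1 - 5536)/2 = 84 - (-1)*(-5535)/2 = 84 - 1*5535/2 = 84 - 5535/2 = -5367/2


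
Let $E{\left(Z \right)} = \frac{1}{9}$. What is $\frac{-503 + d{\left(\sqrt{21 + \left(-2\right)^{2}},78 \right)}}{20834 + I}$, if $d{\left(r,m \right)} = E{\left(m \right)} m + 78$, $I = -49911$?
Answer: $\frac{1249}{87231} \approx 0.014318$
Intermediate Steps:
$E{\left(Z \right)} = \frac{1}{9}$
$d{\left(r,m \right)} = 78 + \frac{m}{9}$ ($d{\left(r,m \right)} = \frac{m}{9} + 78 = 78 + \frac{m}{9}$)
$\frac{-503 + d{\left(\sqrt{21 + \left(-2\right)^{2}},78 \right)}}{20834 + I} = \frac{-503 + \left(78 + \frac{1}{9} \cdot 78\right)}{20834 - 49911} = \frac{-503 + \left(78 + \frac{26}{3}\right)}{-29077} = \left(-503 + \frac{260}{3}\right) \left(- \frac{1}{29077}\right) = \left(- \frac{1249}{3}\right) \left(- \frac{1}{29077}\right) = \frac{1249}{87231}$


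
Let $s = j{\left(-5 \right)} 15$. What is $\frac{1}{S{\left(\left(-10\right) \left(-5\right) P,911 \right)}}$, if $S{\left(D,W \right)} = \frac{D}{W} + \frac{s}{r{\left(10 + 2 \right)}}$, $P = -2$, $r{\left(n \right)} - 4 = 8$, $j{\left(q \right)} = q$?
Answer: $- \frac{3644}{23175} \approx -0.15724$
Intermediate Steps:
$s = -75$ ($s = \left(-5\right) 15 = -75$)
$r{\left(n \right)} = 12$ ($r{\left(n \right)} = 4 + 8 = 12$)
$S{\left(D,W \right)} = - \frac{25}{4} + \frac{D}{W}$ ($S{\left(D,W \right)} = \frac{D}{W} - \frac{75}{12} = \frac{D}{W} - \frac{25}{4} = - \frac{25}{4} + \frac{D}{W}$)
$\frac{1}{S{\left(\left(-10\right) \left(-5\right) P,911 \right)}} = \frac{1}{- \frac{25}{4} + \frac{\left(-10\right) \left(-5\right) \left(-2\right)}{911}} = \frac{1}{- \frac{25}{4} + 50 \left(-2\right) \frac{1}{911}} = \frac{1}{- \frac{25}{4} - \frac{100}{911}} = \frac{1}{- \frac{23175}{3644}} = - \frac{3644}{23175}$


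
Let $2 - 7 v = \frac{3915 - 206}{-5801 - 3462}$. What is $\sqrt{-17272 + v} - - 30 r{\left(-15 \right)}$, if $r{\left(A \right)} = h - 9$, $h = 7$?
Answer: $-60 + \frac{3 i \sqrt{8068464741533}}{64841} \approx -60.0 + 131.42 i$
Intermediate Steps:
$r{\left(A \right)} = -2$ ($r{\left(A \right)} = 7 - 9 = -2$)
$v = \frac{22235}{64841}$ ($v = \frac{2}{7} - \frac{\left(3915 - 206\right) \frac{1}{-5801 - 3462}}{7} = \frac{2}{7} - \frac{3709 \frac{1}{-9263}}{7} = \frac{2}{7} - \frac{3709 \left(- \frac{1}{9263}\right)}{7} = \frac{2}{7} - - \frac{3709}{64841} = \frac{2}{7} + \frac{3709}{64841} = \frac{22235}{64841} \approx 0.34292$)
$\sqrt{-17272 + v} - - 30 r{\left(-15 \right)} = \sqrt{-17272 + \frac{22235}{64841}} - \left(-30\right) \left(-2\right) = \sqrt{- \frac{1119911517}{64841}} - 60 = \frac{3 i \sqrt{8068464741533}}{64841} - 60 = -60 + \frac{3 i \sqrt{8068464741533}}{64841}$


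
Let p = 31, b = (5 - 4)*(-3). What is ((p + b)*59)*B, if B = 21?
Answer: 34692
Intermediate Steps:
b = -3 (b = 1*(-3) = -3)
((p + b)*59)*B = ((31 - 3)*59)*21 = (28*59)*21 = 1652*21 = 34692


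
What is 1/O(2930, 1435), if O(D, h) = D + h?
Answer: 1/4365 ≈ 0.00022910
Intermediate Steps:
1/O(2930, 1435) = 1/(2930 + 1435) = 1/4365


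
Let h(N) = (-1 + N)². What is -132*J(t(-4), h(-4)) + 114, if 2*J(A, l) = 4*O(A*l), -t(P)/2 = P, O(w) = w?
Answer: -52686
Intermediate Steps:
t(P) = -2*P
J(A, l) = 2*A*l (J(A, l) = (4*(A*l))/2 = (4*A*l)/2 = 2*A*l)
-132*J(t(-4), h(-4)) + 114 = -264*(-2*(-4))*(-1 - 4)² + 114 = -264*8*(-5)² + 114 = -264*8*25 + 114 = -132*400 + 114 = -52800 + 114 = -52686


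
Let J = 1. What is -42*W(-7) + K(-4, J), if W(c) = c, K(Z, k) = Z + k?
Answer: 291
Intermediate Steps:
-42*W(-7) + K(-4, J) = -42*(-7) + (-4 + 1) = 294 - 3 = 291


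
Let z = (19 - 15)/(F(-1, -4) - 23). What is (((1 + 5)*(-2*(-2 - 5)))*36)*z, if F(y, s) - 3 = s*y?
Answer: -756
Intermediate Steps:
F(y, s) = 3 + s*y
z = -1/4 (z = (19 - 15)/((3 - 4*(-1)) - 23) = 4/((3 + 4) - 23) = 4/(7 - 23) = 4/(-16) = 4*(-1/16) = -1/4 ≈ -0.25000)
(((1 + 5)*(-2*(-2 - 5)))*36)*z = (((1 + 5)*(-2*(-2 - 5)))*36)*(-1/4) = ((6*(-2*(-7)))*36)*(-1/4) = ((6*14)*36)*(-1/4) = (84*36)*(-1/4) = 3024*(-1/4) = -756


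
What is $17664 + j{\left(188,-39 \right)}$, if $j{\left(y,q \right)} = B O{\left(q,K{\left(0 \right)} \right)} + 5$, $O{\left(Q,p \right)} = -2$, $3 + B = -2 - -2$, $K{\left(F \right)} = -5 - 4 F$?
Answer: $17675$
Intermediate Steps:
$B = -3$ ($B = -3 - 0 = -3 + \left(-2 + 2\right) = -3 + 0 = -3$)
$j{\left(y,q \right)} = 11$ ($j{\left(y,q \right)} = \left(-3\right) \left(-2\right) + 5 = 6 + 5 = 11$)
$17664 + j{\left(188,-39 \right)} = 17664 + 11 = 17675$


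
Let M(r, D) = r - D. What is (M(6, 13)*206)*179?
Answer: -258118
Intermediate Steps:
(M(6, 13)*206)*179 = ((6 - 1*13)*206)*179 = ((6 - 13)*206)*179 = -7*206*179 = -1442*179 = -258118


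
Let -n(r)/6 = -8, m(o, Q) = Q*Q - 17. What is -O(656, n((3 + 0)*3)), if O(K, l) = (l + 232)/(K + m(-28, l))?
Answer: -280/2943 ≈ -0.095141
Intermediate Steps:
m(o, Q) = -17 + Q² (m(o, Q) = Q² - 17 = -17 + Q²)
n(r) = 48 (n(r) = -6*(-8) = 48)
O(K, l) = (232 + l)/(-17 + K + l²) (O(K, l) = (l + 232)/(K + (-17 + l²)) = (232 + l)/(-17 + K + l²))
-O(656, n((3 + 0)*3)) = -(232 + 48)/(-17 + 656 + 48²) = -280/(-17 + 656 + 2304) = -280/2943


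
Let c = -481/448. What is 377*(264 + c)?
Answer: 44407207/448 ≈ 99123.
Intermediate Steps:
c = -481/448 (c = -481*1/448 = -481/448 ≈ -1.0737)
377*(264 + c) = 377*(264 - 481/448) = 377*(117791/448) = 44407207/448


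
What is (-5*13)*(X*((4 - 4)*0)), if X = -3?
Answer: 0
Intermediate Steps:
(-5*13)*(X*((4 - 4)*0)) = (-5*13)*(-3*(4 - 4)*0) = -(-195)*0*0 = -(-195)*0 = -65*0 = 0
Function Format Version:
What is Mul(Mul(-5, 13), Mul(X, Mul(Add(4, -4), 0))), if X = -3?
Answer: 0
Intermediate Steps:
Mul(Mul(-5, 13), Mul(X, Mul(Add(4, -4), 0))) = Mul(Mul(-5, 13), Mul(-3, Mul(Add(4, -4), 0))) = Mul(-65, Mul(-3, Mul(0, 0))) = Mul(-65, Mul(-3, 0)) = Mul(-65, 0) = 0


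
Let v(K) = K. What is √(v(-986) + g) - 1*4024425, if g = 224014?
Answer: -4024425 + 2*√55757 ≈ -4.0240e+6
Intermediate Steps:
√(v(-986) + g) - 1*4024425 = √(-986 + 224014) - 1*4024425 = √223028 - 4024425 = 2*√55757 - 4024425 = -4024425 + 2*√55757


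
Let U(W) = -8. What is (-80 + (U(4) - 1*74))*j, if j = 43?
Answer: -6966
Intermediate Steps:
(-80 + (U(4) - 1*74))*j = (-80 + (-8 - 1*74))*43 = (-80 + (-8 - 74))*43 = (-80 - 82)*43 = -162*43 = -6966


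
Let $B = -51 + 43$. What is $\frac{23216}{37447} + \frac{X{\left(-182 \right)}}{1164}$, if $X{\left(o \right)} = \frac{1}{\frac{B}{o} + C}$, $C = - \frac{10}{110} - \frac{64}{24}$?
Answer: $\frac{73367142945}{118400373964} \approx 0.61965$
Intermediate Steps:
$B = -8$
$C = - \frac{91}{33}$ ($C = \left(-10\right) \frac{1}{110} - \frac{8}{3} = - \frac{1}{11} - \frac{8}{3} = - \frac{91}{33} \approx -2.7576$)
$X{\left(o \right)} = \frac{1}{- \frac{91}{33} - \frac{8}{o}}$ ($X{\left(o \right)} = \frac{1}{- \frac{8}{o} - \frac{91}{33}} = \frac{1}{- \frac{91}{33} - \frac{8}{o}}$)
$\frac{23216}{37447} + \frac{X{\left(-182 \right)}}{1164} = \frac{23216}{37447} + \frac{\left(-33\right) \left(-182\right) \frac{1}{264 + 91 \left(-182\right)}}{1164} = 23216 \cdot \frac{1}{37447} + \left(-33\right) \left(-182\right) \frac{1}{264 - 16562} \cdot \frac{1}{1164} = \frac{23216}{37447} + \left(-33\right) \left(-182\right) \frac{1}{-16298} \cdot \frac{1}{1164} = \frac{23216}{37447} + \left(-33\right) \left(-182\right) \left(- \frac{1}{16298}\right) \frac{1}{1164} = \frac{23216}{37447} - \frac{1001}{3161812} = \frac{73367142945}{118400373964}$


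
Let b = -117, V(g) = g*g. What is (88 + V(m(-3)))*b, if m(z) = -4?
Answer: -12168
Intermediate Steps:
V(g) = g²
(88 + V(m(-3)))*b = (88 + (-4)²)*(-117) = (88 + 16)*(-117) = 104*(-117) = -12168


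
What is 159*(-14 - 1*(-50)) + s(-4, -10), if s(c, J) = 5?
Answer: 5729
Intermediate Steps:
159*(-14 - 1*(-50)) + s(-4, -10) = 159*(-14 - 1*(-50)) + 5 = 159*(-14 + 50) + 5 = 159*36 + 5 = 5724 + 5 = 5729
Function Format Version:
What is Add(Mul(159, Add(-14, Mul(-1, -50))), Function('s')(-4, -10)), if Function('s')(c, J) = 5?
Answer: 5729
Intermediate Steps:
Add(Mul(159, Add(-14, Mul(-1, -50))), Function('s')(-4, -10)) = Add(Mul(159, Add(-14, Mul(-1, -50))), 5) = Add(Mul(159, Add(-14, 50)), 5) = Add(Mul(159, 36), 5) = Add(5724, 5) = 5729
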